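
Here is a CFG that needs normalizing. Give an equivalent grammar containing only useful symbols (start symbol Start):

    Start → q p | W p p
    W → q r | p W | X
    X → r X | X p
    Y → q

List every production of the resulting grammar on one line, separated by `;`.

Start → q p | W p p; W → q r | p W

Generating nonterminals: {Start, W, Y}.
Reachable from Start after that: {Start, W}.
Removed useless symbols: {X, Y} and every production mentioning them.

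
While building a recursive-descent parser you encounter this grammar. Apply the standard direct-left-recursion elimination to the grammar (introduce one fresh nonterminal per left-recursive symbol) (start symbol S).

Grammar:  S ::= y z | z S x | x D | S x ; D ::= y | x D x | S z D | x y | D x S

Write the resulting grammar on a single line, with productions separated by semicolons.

S ::= y z S' | z S x S' | x D S'; D ::= y D' | x D x D' | S z D D' | x y D'; S' ::= x S' | ε; D' ::= x S D' | ε

Directly left-recursive nonterminals: S, D.
For S: α = {x}, β = {y z, z S x, x D}. Rewrite as S → β S' and S' → α S' | ε.
For D: α = {x S}, β = {y, x D x, S z D, x y}. Rewrite as D → β D' and D' → α D' | ε.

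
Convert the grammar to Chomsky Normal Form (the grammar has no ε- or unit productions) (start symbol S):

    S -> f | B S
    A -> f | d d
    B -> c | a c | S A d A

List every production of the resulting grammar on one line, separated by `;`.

Introduce a nonterminal for each terminal appearing in a rule of length ≥ 2: X1 → d, X2 → a, X3 → c.
Binarize each right-hand side of length ≥ 3 by chaining fresh nonterminals (Y1, Y2, …): affected rules were B → S A X1 A.

S -> f | B S; A -> f | X1 X1; B -> c | X2 X3 | S Y1; X1 -> d; X2 -> a; X3 -> c; Y1 -> A Y2; Y2 -> X1 A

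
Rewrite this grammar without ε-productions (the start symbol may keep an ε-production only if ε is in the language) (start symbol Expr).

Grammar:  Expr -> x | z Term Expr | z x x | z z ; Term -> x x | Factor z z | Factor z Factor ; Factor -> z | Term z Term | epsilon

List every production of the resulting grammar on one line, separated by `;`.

Nullable set = {Factor}.
ε ∉ L(G), so no ε-production is kept.
Expand every rule over subsets of its nullable positions: Term → Factor z z gives Factor z z | z z. Term → Factor z Factor gives Factor z Factor | Factor z | z Factor | z.

Expr -> x | z Term Expr | z x x | z z; Term -> x x | Factor z z | z z | Factor z Factor | Factor z | z Factor | z; Factor -> z | Term z Term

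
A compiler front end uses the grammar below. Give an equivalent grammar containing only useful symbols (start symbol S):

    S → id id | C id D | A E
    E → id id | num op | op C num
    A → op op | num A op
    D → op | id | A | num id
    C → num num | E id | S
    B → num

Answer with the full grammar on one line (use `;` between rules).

S → id id | C id D | A E; E → id id | num op | op C num; A → op op | num A op; D → op | id | A | num id; C → num num | E id | S

Generating nonterminals: {A, B, C, D, E, S}.
Reachable from S after that: {A, C, D, E, S}.
Removed useless symbols: {B} and every production mentioning them.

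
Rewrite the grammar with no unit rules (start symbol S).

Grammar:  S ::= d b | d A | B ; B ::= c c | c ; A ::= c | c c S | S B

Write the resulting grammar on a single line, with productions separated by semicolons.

Unit pairs: S ⇒* {B}.
For each unit pair (A, B), copy every non-unit production of B to A, then drop all unit productions.

S ::= c c | c | d b | d A; B ::= c c | c; A ::= c | c c S | S B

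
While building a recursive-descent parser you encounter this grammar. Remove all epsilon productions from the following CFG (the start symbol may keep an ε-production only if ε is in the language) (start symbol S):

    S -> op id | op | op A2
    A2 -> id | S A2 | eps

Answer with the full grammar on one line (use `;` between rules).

S -> op id | op | op A2; A2 -> id | S A2 | S

Nullable set = {A2}.
ε ∉ L(G), so no ε-production is kept.
Add the nullable-subset variants: A2 → S A2 gives S A2 | S.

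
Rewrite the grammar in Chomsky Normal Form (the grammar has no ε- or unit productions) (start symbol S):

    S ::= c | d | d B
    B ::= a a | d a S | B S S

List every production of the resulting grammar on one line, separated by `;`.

Introduce a nonterminal for each terminal appearing in a rule of length ≥ 2: X1 → d, X2 → a.
Binarize each right-hand side of length ≥ 3 by chaining fresh nonterminals (Y1, Y2, …): affected rules were B → X1 X2 S; B → B S S.

S ::= c | d | X1 B; B ::= X2 X2 | X1 Y1 | B Y2; X1 ::= d; X2 ::= a; Y1 ::= X2 S; Y2 ::= S S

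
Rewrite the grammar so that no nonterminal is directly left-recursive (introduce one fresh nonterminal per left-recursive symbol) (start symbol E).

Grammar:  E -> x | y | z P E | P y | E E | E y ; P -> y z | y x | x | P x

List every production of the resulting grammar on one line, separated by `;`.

E, P are directly left-recursive.
For E: α = {E, y}, β = {x, y, z P E, P y}. Rewrite as E → β E' and E' → α E' | ε.
For P: α = {x}, β = {y z, y x, x}. Rewrite as P → β P' and P' → α P' | ε.

E -> x E' | y E' | z P E E' | P y E'; P -> y z P' | y x P' | x P'; E' -> E E' | y E' | ε; P' -> x P' | ε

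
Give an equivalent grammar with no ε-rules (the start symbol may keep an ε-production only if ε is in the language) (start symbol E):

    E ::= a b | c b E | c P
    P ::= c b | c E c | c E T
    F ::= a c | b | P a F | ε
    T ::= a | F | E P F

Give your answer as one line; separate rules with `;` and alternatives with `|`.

E ::= a b | c b E | c P; P ::= c b | c E c | c E T | c E; F ::= a c | b | P a F | P a; T ::= a | F | E P F | E P

Nullable nonterminals: {F, T}.
ε ∉ L(G), so no ε-production is kept.
Add the nullable-subset variants: P → c E T gives c E T | c E. F → P a F gives P a F | P a. T → E P F gives E P F | E P.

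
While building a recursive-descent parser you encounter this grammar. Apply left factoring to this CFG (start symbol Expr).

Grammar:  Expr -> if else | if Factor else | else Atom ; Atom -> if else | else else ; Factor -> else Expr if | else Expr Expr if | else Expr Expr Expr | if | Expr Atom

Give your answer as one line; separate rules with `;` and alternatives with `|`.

Expr -> else Atom | if Expr1; Atom -> if else | else else; Factor -> if | Expr Atom | else Expr Factor1; Expr1 -> else | Factor else; Factor1 -> if | Expr Factor11; Factor11 -> if | Expr

Expr has alternatives sharing prefix 'if': factor to Expr → if Expr1 with Expr1 → else | Factor else.
Factor has alternatives sharing prefix 'else Expr': factor to Factor → else Expr Factor1 with Factor1 → if | Expr if | Expr Expr.
Factor1 has alternatives sharing prefix 'Expr': factor to Factor1 → Expr Factor11 with Factor11 → if | Expr.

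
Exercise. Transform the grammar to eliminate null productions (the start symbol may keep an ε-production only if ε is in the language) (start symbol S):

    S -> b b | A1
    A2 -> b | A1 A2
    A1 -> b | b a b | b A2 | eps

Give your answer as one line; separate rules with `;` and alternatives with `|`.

Nullable set = {A1, S}.
ε ∈ L(G) since S is nullable, so keep S → ε.

S -> b b | A1 | ε; A2 -> b | A1 A2; A1 -> b | b a b | b A2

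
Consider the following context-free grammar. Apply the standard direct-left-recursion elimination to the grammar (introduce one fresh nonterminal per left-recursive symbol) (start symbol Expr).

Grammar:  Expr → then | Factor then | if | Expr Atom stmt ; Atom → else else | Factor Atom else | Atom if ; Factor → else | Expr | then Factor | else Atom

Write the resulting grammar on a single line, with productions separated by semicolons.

Expr → then Expr1 | Factor then Expr1 | if Expr1; Atom → else else Atom1 | Factor Atom else Atom1; Factor → else | Expr | then Factor | else Atom; Expr1 → Atom stmt Expr1 | epsilon; Atom1 → if Atom1 | epsilon

Left recursion appears on Expr, Atom.
For Expr: α = {Atom stmt}, β = {then, Factor then, if}. Rewrite as Expr → β Expr1 and Expr1 → α Expr1 | ε.
For Atom: α = {if}, β = {else else, Factor Atom else}. Rewrite as Atom → β Atom1 and Atom1 → α Atom1 | ε.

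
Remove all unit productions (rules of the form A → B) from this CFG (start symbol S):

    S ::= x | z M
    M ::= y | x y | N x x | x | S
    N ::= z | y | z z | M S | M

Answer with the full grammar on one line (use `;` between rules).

Unit pairs: M ⇒* {S}; N ⇒* {M, S}.
For each unit pair (A, B), copy every non-unit production of B to A, then drop all unit productions.

S ::= x | z M; M ::= x | z M | y | x y | N x x; N ::= x | z M | z | y | z z | M S | x y | N x x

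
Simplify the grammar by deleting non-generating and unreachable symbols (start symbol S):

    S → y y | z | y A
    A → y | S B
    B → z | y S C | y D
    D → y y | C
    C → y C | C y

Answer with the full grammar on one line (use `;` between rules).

S → y y | z | y A; A → y | S B; B → z | y D; D → y y

Generating nonterminals: {A, B, D, S}.
Reachable from S after that: {A, B, D, S}.
Removed useless symbols: {C} and every production mentioning them.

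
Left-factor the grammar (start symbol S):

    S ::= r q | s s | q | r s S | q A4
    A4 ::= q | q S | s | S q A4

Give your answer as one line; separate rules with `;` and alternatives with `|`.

S ::= s s | r S' | q S''; A4 ::= s | S q A4 | q A4'; S' ::= q | s S; S'' ::= epsilon | A4; A4' ::= epsilon | S

S has alternatives sharing prefix 'r': factor to S → r S' with S' → q | s S.
S has alternatives sharing prefix 'q': factor to S → q S'' with S'' → ε | A4.
A4 has alternatives sharing prefix 'q': factor to A4 → q A4' with A4' → ε | S.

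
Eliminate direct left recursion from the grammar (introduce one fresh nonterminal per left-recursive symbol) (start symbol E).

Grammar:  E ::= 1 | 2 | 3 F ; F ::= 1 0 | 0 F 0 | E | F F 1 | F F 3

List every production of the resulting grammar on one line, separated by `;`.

E ::= 1 | 2 | 3 F; F ::= 1 0 F' | 0 F 0 F' | E F'; F' ::= F 1 F' | F 3 F' | ε

Left recursion appears on F.
For F: α = {F 1, F 3}, β = {1 0, 0 F 0, E}. Rewrite as F → β F' and F' → α F' | ε.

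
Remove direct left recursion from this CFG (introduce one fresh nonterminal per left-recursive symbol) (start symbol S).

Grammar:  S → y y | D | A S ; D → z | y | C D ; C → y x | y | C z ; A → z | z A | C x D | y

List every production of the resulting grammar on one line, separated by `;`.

C is directly left-recursive.
For C: α = {z}, β = {y x, y}. Rewrite as C → β C' and C' → α C' | ε.

S → y y | D | A S; D → z | y | C D; C → y x C' | y C'; A → z | z A | C x D | y; C' → z C' | epsilon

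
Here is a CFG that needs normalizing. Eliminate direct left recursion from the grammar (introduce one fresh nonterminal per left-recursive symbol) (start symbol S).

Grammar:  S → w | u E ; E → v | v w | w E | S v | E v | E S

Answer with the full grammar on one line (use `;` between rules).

Directly left-recursive nonterminal: E.
For E: α = {v, S}, β = {v, v w, w E, S v}. Rewrite as E → β E' and E' → α E' | ε.

S → w | u E; E → v E' | v w E' | w E E' | S v E'; E' → v E' | S E' | ε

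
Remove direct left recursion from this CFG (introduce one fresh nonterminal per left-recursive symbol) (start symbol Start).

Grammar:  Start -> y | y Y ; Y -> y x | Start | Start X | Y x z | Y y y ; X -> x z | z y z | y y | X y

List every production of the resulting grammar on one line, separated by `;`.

Start -> y | y Y; Y -> y x Y1 | Start Y1 | Start X Y1; X -> x z X1 | z y z X1 | y y X1; Y1 -> x z Y1 | y y Y1 | ε; X1 -> y X1 | ε

Y, X are directly left-recursive.
For Y: α = {x z, y y}, β = {y x, Start, Start X}. Rewrite as Y → β Y1 and Y1 → α Y1 | ε.
For X: α = {y}, β = {x z, z y z, y y}. Rewrite as X → β X1 and X1 → α X1 | ε.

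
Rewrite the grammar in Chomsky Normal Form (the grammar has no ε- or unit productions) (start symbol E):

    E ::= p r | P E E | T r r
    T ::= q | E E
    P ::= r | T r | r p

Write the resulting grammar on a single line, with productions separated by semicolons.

Introduce a nonterminal for each terminal appearing in a rule of length ≥ 2: X1 → p, X2 → r.
Binarize each right-hand side of length ≥ 3 by chaining fresh nonterminals (Y1, Y2, …): affected rules were E → P E E; E → T X2 X2.

E ::= X1 X2 | P Y1 | T Y2; T ::= q | E E; P ::= r | T X2 | X2 X1; X1 ::= p; X2 ::= r; Y1 ::= E E; Y2 ::= X2 X2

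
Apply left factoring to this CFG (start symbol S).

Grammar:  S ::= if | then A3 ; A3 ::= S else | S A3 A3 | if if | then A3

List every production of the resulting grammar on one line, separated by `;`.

A3 has alternatives sharing prefix 'S': factor to A3 → S A3' with A3' → else | A3 A3.

S ::= if | then A3; A3 ::= if if | then A3 | S A3'; A3' ::= else | A3 A3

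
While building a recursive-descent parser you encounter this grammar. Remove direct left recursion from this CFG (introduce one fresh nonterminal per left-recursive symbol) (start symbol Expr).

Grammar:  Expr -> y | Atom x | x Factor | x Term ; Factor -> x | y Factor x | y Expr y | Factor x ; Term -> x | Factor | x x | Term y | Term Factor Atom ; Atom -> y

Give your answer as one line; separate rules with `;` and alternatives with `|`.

Expr -> y | Atom x | x Factor | x Term; Factor -> x Factor1 | y Factor x Factor1 | y Expr y Factor1; Term -> x Term1 | Factor Term1 | x x Term1; Atom -> y; Factor1 -> x Factor1 | ε; Term1 -> y Term1 | Factor Atom Term1 | ε

Left recursion appears on Factor, Term.
For Factor: α = {x}, β = {x, y Factor x, y Expr y}. Rewrite as Factor → β Factor1 and Factor1 → α Factor1 | ε.
For Term: α = {y, Factor Atom}, β = {x, Factor, x x}. Rewrite as Term → β Term1 and Term1 → α Term1 | ε.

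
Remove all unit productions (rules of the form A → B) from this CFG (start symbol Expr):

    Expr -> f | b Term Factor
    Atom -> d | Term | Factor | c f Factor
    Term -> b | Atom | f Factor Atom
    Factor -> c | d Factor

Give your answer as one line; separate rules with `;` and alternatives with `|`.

Unit pairs: Atom ⇒* {Factor, Term}; Term ⇒* {Atom, Factor}.
Replace each nonterminal's rules with the union of the non-unit rules of every nonterminal it unit-derives.

Expr -> f | b Term Factor; Atom -> b | f Factor Atom | d | c f Factor | c | d Factor; Term -> b | f Factor Atom | d | c f Factor | c | d Factor; Factor -> c | d Factor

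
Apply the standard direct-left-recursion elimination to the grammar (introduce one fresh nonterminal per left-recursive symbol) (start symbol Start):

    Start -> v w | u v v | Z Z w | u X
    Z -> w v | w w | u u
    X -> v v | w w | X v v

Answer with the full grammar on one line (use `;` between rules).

Start -> v w | u v v | Z Z w | u X; Z -> w v | w w | u u; X -> v v X1 | w w X1; X1 -> v v X1 | ε

Left recursion appears on X.
For X: α = {v v}, β = {v v, w w}. Rewrite as X → β X1 and X1 → α X1 | ε.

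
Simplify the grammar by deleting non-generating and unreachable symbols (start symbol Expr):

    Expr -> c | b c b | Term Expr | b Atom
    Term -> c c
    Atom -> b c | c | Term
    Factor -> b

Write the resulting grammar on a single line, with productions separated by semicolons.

Expr -> c | b c b | Term Expr | b Atom; Term -> c c; Atom -> b c | c | Term

Generating nonterminals: {Atom, Expr, Factor, Term}.
Reachable from Expr after that: {Atom, Expr, Term}.
Removed useless symbols: {Factor} and every production mentioning them.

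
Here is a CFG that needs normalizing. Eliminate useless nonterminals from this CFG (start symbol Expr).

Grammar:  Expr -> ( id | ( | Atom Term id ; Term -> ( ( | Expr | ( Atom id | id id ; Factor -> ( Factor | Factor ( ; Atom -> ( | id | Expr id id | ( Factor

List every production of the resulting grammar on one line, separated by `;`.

Expr -> ( id | ( | Atom Term id; Term -> ( ( | Expr | ( Atom id | id id; Atom -> ( | id | Expr id id

Generating nonterminals: {Atom, Expr, Term}.
Reachable from Expr after that: {Atom, Expr, Term}.
Removed useless symbols: {Factor} and every production mentioning them.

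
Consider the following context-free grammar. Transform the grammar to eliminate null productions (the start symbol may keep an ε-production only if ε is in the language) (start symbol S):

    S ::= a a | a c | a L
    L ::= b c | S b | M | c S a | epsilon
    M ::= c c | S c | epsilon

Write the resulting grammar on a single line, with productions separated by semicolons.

S ::= a a | a c | a L | a; L ::= b c | S b | M | c S a; M ::= c c | S c

Nullable nonterminals: {L, M}.
ε ∉ L(G), so no ε-production is kept.
Expand every rule over subsets of its nullable positions: S → a L gives a L | a.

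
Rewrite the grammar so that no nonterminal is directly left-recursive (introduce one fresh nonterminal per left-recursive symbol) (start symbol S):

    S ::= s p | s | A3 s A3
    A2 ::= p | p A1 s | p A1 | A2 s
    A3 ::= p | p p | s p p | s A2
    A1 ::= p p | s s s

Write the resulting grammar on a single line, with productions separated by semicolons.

S ::= s p | s | A3 s A3; A2 ::= p A2' | p A1 s A2' | p A1 A2'; A3 ::= p | p p | s p p | s A2; A1 ::= p p | s s s; A2' ::= s A2' | ε

Left recursion appears on A2.
For A2: α = {s}, β = {p, p A1 s, p A1}. Rewrite as A2 → β A2' and A2' → α A2' | ε.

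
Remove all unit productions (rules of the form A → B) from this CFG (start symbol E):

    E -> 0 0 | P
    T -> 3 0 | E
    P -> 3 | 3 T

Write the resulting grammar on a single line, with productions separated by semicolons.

Unit pairs: E ⇒* {P}; T ⇒* {E, P}.
For each unit pair (A, B), copy every non-unit production of B to A, then drop all unit productions.

E -> 0 0 | 3 | 3 T; T -> 0 0 | 3 | 3 T | 3 0; P -> 3 | 3 T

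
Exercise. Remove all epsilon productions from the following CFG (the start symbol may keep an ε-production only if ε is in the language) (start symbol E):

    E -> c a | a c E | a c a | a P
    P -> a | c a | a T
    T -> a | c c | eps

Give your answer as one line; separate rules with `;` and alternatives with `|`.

E -> c a | a c E | a c a | a P; P -> a | c a | a T; T -> a | c c

The nullable symbols are {T}.
ε ∉ L(G), so no ε-production is kept.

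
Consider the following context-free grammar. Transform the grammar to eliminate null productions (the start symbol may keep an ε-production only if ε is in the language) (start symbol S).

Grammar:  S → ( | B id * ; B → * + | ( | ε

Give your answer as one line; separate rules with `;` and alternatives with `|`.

S → ( | B id * | id *; B → * + | (

The nullable symbols are {B}.
ε ∉ L(G), so no ε-production is kept.
Expand every rule over subsets of its nullable positions: S → B id * gives B id * | id *.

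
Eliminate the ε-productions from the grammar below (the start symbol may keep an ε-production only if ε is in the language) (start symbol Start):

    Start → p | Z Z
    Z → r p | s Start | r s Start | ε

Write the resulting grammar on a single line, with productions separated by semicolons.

The nullable symbols are {Start, Z}.
ε ∈ L(G) since Start is nullable, so keep Start → ε.
Expand every rule over subsets of its nullable positions: Start → Z Z gives Z Z | Z. Z → s Start gives s Start | s. Z → r s Start gives r s Start | r s.

Start → p | Z Z | Z | ε; Z → r p | s Start | s | r s Start | r s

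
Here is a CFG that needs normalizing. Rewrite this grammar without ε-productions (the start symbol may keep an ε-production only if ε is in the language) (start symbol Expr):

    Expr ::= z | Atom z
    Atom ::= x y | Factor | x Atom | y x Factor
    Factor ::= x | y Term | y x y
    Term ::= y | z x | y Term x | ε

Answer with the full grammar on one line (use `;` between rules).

Nullable nonterminals: {Term}.
ε ∉ L(G), so no ε-production is kept.
Add the nullable-subset variants: Factor → y Term gives y Term | y. Term → y Term x gives y Term x | y x.

Expr ::= z | Atom z; Atom ::= x y | Factor | x Atom | y x Factor; Factor ::= x | y Term | y | y x y; Term ::= y | z x | y Term x | y x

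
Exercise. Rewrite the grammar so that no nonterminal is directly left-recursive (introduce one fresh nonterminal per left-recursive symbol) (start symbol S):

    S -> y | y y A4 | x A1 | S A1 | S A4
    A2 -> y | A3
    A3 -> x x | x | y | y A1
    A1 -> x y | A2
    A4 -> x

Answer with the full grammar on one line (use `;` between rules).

S is directly left-recursive.
For S: α = {A1, A4}, β = {y, y y A4, x A1}. Rewrite as S → β S' and S' → α S' | ε.

S -> y S' | y y A4 S' | x A1 S'; A2 -> y | A3; A3 -> x x | x | y | y A1; A1 -> x y | A2; A4 -> x; S' -> A1 S' | A4 S' | ε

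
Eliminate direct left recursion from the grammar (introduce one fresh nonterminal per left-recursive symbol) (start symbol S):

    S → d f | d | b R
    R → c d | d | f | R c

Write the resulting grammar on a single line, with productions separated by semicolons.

S → d f | d | b R; R → c d R' | d R' | f R'; R' → c R' | ε

Left recursion appears on R.
For R: α = {c}, β = {c d, d, f}. Rewrite as R → β R' and R' → α R' | ε.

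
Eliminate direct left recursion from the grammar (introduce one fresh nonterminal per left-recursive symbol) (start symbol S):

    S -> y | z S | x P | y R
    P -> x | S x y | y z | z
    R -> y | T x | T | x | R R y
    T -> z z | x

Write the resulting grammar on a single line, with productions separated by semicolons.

S -> y | z S | x P | y R; P -> x | S x y | y z | z; R -> y R' | T x R' | T R' | x R'; T -> z z | x; R' -> R y R' | ε

R is directly left-recursive.
For R: α = {R y}, β = {y, T x, T, x}. Rewrite as R → β R' and R' → α R' | ε.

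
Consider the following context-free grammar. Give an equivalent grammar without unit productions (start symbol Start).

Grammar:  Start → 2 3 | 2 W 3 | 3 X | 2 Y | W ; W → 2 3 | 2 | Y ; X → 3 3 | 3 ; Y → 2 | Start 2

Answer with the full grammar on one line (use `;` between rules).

Unit pairs: Start ⇒* {W, Y}; W ⇒* {Y}.
For each unit pair (A, B), copy every non-unit production of B to A, then drop all unit productions.

Start → 2 3 | 2 W 3 | 3 X | 2 Y | 2 | Start 2; W → 2 | Start 2 | 2 3; X → 3 3 | 3; Y → 2 | Start 2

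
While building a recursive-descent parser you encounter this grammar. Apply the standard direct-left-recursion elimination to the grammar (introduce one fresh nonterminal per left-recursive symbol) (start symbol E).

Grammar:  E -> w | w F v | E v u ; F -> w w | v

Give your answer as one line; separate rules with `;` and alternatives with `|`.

E -> w E' | w F v E'; F -> w w | v; E' -> v u E' | epsilon

Left recursion appears on E.
For E: α = {v u}, β = {w, w F v}. Rewrite as E → β E' and E' → α E' | ε.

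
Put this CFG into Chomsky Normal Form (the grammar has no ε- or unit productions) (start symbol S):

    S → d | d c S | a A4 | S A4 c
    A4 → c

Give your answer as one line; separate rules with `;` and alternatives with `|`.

Introduce a nonterminal for each terminal appearing in a rule of length ≥ 2: X1 → d, X2 → c, X3 → a.
Binarize each right-hand side of length ≥ 3 by chaining fresh nonterminals (Y1, Y2, …): affected rules were S → X1 X2 S; S → S A4 X2.

S → d | X1 Y1 | X3 A4 | S Y2; A4 → c; X1 → d; X2 → c; X3 → a; Y1 → X2 S; Y2 → A4 X2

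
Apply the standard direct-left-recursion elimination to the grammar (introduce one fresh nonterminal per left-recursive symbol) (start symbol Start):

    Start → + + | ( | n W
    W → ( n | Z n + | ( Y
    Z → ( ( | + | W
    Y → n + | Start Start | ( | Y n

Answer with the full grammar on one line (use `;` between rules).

Left recursion appears on Y.
For Y: α = {n}, β = {n +, Start Start, (}. Rewrite as Y → β Y1 and Y1 → α Y1 | ε.

Start → + + | ( | n W; W → ( n | Z n + | ( Y; Z → ( ( | + | W; Y → n + Y1 | Start Start Y1 | ( Y1; Y1 → n Y1 | ε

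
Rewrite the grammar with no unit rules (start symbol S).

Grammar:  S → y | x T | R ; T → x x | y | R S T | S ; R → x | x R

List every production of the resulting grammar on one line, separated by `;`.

Unit pairs: S ⇒* {R}; T ⇒* {R, S}.
For each unit pair (A, B), copy every non-unit production of B to A, then drop all unit productions.

S → y | x T | x | x R; T → y | x T | x | x R | x x | R S T; R → x | x R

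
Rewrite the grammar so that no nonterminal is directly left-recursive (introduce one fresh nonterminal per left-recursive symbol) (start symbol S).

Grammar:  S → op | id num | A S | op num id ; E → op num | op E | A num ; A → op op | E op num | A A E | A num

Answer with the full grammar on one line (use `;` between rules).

S → op | id num | A S | op num id; E → op num | op E | A num; A → op op A' | E op num A'; A' → A E A' | num A' | ε

Directly left-recursive nonterminal: A.
For A: α = {A E, num}, β = {op op, E op num}. Rewrite as A → β A' and A' → α A' | ε.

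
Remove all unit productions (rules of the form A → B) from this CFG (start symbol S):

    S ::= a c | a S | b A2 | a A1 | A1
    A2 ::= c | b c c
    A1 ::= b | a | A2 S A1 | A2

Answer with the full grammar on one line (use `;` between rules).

S ::= c | b c c | b | a | A2 S A1 | a c | a S | b A2 | a A1; A2 ::= c | b c c; A1 ::= c | b c c | b | a | A2 S A1

Unit pairs: A1 ⇒* {A2}; S ⇒* {A1, A2}.
For every A with A ⇒* B via unit rules, add B's non-unit alternatives to A; then delete every rule of the form X → Y.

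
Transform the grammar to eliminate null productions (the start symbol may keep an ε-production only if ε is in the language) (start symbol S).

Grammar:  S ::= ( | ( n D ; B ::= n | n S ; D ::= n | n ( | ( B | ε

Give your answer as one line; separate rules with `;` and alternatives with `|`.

Nullable set = {D}.
ε ∉ L(G), so no ε-production is kept.
Add the nullable-subset variants: S → ( n D gives ( n D | ( n.

S ::= ( | ( n D | ( n; B ::= n | n S; D ::= n | n ( | ( B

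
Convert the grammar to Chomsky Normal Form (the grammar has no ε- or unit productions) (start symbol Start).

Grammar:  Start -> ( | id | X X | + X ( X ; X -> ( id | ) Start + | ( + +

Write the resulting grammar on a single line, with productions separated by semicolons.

Start -> ( | id | X X | X1 Y1; X -> X2 X3 | X4 Y3 | X2 Y4; X1 -> +; X2 -> (; X3 -> id; X4 -> ); Y1 -> X Y2; Y2 -> X2 X; Y3 -> Start X1; Y4 -> X1 X1

Introduce a nonterminal for each terminal appearing in a rule of length ≥ 2: X1 → +, X2 → (, X3 → id, X4 → ).
Binarize each right-hand side of length ≥ 3 by chaining fresh nonterminals (Y1, Y2, …): affected rules were Start → X1 X X2 X; X → X4 Start X1; X → X2 X1 X1.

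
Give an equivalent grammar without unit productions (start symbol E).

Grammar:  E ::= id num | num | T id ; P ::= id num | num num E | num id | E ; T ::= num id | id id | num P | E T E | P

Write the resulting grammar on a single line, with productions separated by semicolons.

Unit pairs: P ⇒* {E}; T ⇒* {E, P}.
For each unit pair (A, B), copy every non-unit production of B to A, then drop all unit productions.

E ::= id num | num | T id; P ::= id num | num | T id | num num E | num id; T ::= id num | num | T id | num num E | num id | id id | num P | E T E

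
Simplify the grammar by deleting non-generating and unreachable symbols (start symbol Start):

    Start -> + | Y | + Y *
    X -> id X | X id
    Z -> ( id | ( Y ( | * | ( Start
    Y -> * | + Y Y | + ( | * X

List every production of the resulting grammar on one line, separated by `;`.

Start -> + | Y | + Y *; Y -> * | + Y Y | + (

Generating nonterminals: {Start, Y, Z}.
Reachable from Start after that: {Start, Y}.
Removed useless symbols: {X, Z} and every production mentioning them.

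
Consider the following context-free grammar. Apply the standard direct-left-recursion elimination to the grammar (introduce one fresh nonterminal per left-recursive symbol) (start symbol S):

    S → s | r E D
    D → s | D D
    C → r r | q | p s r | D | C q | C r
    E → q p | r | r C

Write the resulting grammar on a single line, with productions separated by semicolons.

S → s | r E D; D → s D'; C → r r C' | q C' | p s r C' | D C'; E → q p | r | r C; D' → D D' | ε; C' → q C' | r C' | ε

D, C are directly left-recursive.
For D: α = {D}, β = {s}. Rewrite as D → β D' and D' → α D' | ε.
For C: α = {q, r}, β = {r r, q, p s r, D}. Rewrite as C → β C' and C' → α C' | ε.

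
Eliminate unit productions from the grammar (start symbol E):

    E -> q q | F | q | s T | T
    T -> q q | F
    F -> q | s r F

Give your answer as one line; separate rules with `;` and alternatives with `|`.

E -> q q | q | s T | s r F; T -> q | s r F | q q; F -> q | s r F

Unit pairs: E ⇒* {F, T}; T ⇒* {F}.
For every A with A ⇒* B via unit rules, add B's non-unit alternatives to A; then delete every rule of the form X → Y.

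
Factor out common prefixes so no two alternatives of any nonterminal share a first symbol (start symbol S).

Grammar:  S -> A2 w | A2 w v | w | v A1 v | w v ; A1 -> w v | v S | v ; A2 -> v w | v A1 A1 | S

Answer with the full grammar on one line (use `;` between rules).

S has alternatives sharing prefix 'A2 w': factor to S → A2 w S' with S' → ε | v.
S has alternatives sharing prefix 'w': factor to S → w S'' with S'' → ε | v.
A1 has alternatives sharing prefix 'v': factor to A1 → v A1' with A1' → S | ε.
A2 has alternatives sharing prefix 'v': factor to A2 → v A2' with A2' → w | A1 A1.

S -> v A1 v | A2 w S' | w S''; A1 -> w v | v A1'; A2 -> S | v A2'; S' -> ε | v; S'' -> ε | v; A1' -> S | ε; A2' -> w | A1 A1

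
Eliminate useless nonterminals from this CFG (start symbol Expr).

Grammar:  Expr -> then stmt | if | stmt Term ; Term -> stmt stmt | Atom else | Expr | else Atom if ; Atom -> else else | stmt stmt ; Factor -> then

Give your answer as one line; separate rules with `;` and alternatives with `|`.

Expr -> then stmt | if | stmt Term; Term -> stmt stmt | Atom else | Expr | else Atom if; Atom -> else else | stmt stmt

Generating nonterminals: {Atom, Expr, Factor, Term}.
Reachable from Expr after that: {Atom, Expr, Term}.
Removed useless symbols: {Factor} and every production mentioning them.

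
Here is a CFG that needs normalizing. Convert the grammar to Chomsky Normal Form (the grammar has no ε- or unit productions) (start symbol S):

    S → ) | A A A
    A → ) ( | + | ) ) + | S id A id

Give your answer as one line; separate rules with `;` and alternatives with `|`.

Introduce a nonterminal for each terminal appearing in a rule of length ≥ 2: X1 → ), X2 → (, X3 → +, X4 → id.
Binarize each right-hand side of length ≥ 3 by chaining fresh nonterminals (Y1, Y2, …): affected rules were S → A A A; A → X1 X1 X3; A → S X4 A X4.

S → ) | A Y1; A → X1 X2 | + | X1 Y2 | S Y3; X1 → ); X2 → (; X3 → +; X4 → id; Y1 → A A; Y2 → X1 X3; Y3 → X4 Y4; Y4 → A X4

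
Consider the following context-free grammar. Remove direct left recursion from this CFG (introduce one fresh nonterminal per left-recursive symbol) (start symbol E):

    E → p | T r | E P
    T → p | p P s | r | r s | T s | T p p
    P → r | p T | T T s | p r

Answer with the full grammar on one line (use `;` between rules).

E → p E' | T r E'; T → p T' | p P s T' | r T' | r s T'; P → r | p T | T T s | p r; E' → P E' | ε; T' → s T' | p p T' | ε

Directly left-recursive nonterminals: E, T.
For E: α = {P}, β = {p, T r}. Rewrite as E → β E' and E' → α E' | ε.
For T: α = {s, p p}, β = {p, p P s, r, r s}. Rewrite as T → β T' and T' → α T' | ε.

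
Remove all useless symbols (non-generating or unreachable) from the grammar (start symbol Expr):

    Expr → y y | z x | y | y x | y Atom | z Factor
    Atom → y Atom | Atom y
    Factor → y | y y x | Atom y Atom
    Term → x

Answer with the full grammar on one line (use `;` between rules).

Generating nonterminals: {Expr, Factor, Term}.
Reachable from Expr after that: {Expr, Factor}.
Removed useless symbols: {Atom, Term} and every production mentioning them.

Expr → y y | z x | y | y x | z Factor; Factor → y | y y x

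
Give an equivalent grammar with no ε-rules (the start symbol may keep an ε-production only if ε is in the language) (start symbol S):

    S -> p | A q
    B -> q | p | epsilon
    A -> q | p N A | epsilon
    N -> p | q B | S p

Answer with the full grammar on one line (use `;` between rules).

The nullable symbols are {A, B}.
ε ∉ L(G), so no ε-production is kept.
Expand every rule over subsets of its nullable positions: S → A q gives A q | q. A → p N A gives p N A | p N. N → q B gives q B | q.

S -> p | A q | q; B -> q | p; A -> q | p N A | p N; N -> p | q B | q | S p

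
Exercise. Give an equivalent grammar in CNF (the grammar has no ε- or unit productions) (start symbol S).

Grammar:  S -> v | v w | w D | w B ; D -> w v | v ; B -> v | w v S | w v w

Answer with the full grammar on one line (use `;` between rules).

Introduce a nonterminal for each terminal appearing in a rule of length ≥ 2: X1 → v, X2 → w.
Binarize each right-hand side of length ≥ 3 by chaining fresh nonterminals (Y1, Y2, …): affected rules were B → X2 X1 S; B → X2 X1 X2.

S -> v | X1 X2 | X2 D | X2 B; D -> X2 X1 | v; B -> v | X2 Y1 | X2 Y2; X1 -> v; X2 -> w; Y1 -> X1 S; Y2 -> X1 X2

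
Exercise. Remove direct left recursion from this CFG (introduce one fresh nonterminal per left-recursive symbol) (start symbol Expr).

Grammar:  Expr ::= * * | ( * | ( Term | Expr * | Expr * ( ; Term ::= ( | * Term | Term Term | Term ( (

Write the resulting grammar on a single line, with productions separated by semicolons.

Expr, Term are directly left-recursive.
For Expr: α = {*, * (}, β = {* *, ( *, ( Term}. Rewrite as Expr → β Expr1 and Expr1 → α Expr1 | ε.
For Term: α = {Term, ( (}, β = {(, * Term}. Rewrite as Term → β Term1 and Term1 → α Term1 | ε.

Expr ::= * * Expr1 | ( * Expr1 | ( Term Expr1; Term ::= ( Term1 | * Term Term1; Expr1 ::= * Expr1 | * ( Expr1 | ε; Term1 ::= Term Term1 | ( ( Term1 | ε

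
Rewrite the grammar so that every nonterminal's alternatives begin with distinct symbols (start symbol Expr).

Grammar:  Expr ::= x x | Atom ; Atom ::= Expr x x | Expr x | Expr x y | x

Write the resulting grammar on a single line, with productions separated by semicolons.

Atom has alternatives sharing prefix 'Expr x': factor to Atom → Expr x Atom1 with Atom1 → x | ε | y.

Expr ::= x x | Atom; Atom ::= x | Expr x Atom1; Atom1 ::= x | ε | y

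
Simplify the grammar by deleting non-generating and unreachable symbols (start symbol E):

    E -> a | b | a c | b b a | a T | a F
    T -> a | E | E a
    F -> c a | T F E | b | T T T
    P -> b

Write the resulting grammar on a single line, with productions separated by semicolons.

Generating nonterminals: {E, F, P, T}.
Reachable from E after that: {E, F, T}.
Removed useless symbols: {P} and every production mentioning them.

E -> a | b | a c | b b a | a T | a F; T -> a | E | E a; F -> c a | T F E | b | T T T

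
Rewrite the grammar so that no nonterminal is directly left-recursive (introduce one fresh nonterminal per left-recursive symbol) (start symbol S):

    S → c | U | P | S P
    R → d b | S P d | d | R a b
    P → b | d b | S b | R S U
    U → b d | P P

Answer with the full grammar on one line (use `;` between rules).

Left recursion appears on S, R.
For S: α = {P}, β = {c, U, P}. Rewrite as S → β S' and S' → α S' | ε.
For R: α = {a b}, β = {d b, S P d, d}. Rewrite as R → β R' and R' → α R' | ε.

S → c S' | U S' | P S'; R → d b R' | S P d R' | d R'; P → b | d b | S b | R S U; U → b d | P P; S' → P S' | ε; R' → a b R' | ε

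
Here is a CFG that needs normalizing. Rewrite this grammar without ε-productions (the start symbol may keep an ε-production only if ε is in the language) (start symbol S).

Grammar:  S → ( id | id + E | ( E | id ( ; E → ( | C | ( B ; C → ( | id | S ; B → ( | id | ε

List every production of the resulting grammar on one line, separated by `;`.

Nullable set = {B}.
ε ∉ L(G), so no ε-production is kept.

S → ( id | id + E | ( E | id (; E → ( | C | ( B; C → ( | id | S; B → ( | id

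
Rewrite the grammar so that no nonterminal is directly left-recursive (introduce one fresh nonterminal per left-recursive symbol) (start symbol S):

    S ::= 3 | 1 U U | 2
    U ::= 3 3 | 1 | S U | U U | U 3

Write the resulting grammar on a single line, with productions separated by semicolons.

S ::= 3 | 1 U U | 2; U ::= 3 3 U' | 1 U' | S U U'; U' ::= U U' | 3 U' | ε

Directly left-recursive nonterminal: U.
For U: α = {U, 3}, β = {3 3, 1, S U}. Rewrite as U → β U' and U' → α U' | ε.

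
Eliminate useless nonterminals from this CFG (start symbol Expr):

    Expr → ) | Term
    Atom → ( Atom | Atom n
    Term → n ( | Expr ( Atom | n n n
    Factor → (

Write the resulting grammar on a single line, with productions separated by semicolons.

Expr → ) | Term; Term → n ( | n n n

Generating nonterminals: {Expr, Factor, Term}.
Reachable from Expr after that: {Expr, Term}.
Removed useless symbols: {Atom, Factor} and every production mentioning them.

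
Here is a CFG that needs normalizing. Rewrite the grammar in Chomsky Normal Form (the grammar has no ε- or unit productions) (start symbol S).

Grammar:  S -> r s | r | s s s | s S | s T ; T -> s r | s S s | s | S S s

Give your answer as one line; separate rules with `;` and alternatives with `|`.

S -> X1 X2 | r | X2 Y1 | X2 S | X2 T; T -> X2 X1 | X2 Y2 | s | S Y3; X1 -> r; X2 -> s; Y1 -> X2 X2; Y2 -> S X2; Y3 -> S X2

Introduce a nonterminal for each terminal appearing in a rule of length ≥ 2: X1 → r, X2 → s.
Binarize each right-hand side of length ≥ 3 by chaining fresh nonterminals (Y1, Y2, …): affected rules were S → X2 X2 X2; T → X2 S X2; T → S S X2.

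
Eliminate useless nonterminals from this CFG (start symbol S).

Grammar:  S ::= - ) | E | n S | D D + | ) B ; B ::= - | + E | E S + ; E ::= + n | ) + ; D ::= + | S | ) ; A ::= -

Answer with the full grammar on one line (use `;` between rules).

Generating nonterminals: {A, B, D, E, S}.
Reachable from S after that: {B, D, E, S}.
Removed useless symbols: {A} and every production mentioning them.

S ::= - ) | E | n S | D D + | ) B; B ::= - | + E | E S +; E ::= + n | ) +; D ::= + | S | )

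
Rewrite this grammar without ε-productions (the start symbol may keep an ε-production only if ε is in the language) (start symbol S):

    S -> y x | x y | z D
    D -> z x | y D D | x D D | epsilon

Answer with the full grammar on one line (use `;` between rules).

S -> y x | x y | z D | z; D -> z x | y D D | y D | y | x D D | x D | x

Nullable set = {D}.
ε ∉ L(G), so no ε-production is kept.
For each production, add variants omitting each subset of nullable occurrences: S → z D gives z D | z. D → y D D gives y D D | y D | y. D → x D D gives x D D | x D | x.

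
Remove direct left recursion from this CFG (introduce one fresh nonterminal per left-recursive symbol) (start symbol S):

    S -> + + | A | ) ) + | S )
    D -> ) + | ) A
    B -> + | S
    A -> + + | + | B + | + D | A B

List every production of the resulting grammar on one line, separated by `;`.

S, A are directly left-recursive.
For S: α = {)}, β = {+ +, A, ) ) +}. Rewrite as S → β S' and S' → α S' | ε.
For A: α = {B}, β = {+ +, +, B +, + D}. Rewrite as A → β A' and A' → α A' | ε.

S -> + + S' | A S' | ) ) + S'; D -> ) + | ) A; B -> + | S; A -> + + A' | + A' | B + A' | + D A'; S' -> ) S' | eps; A' -> B A' | eps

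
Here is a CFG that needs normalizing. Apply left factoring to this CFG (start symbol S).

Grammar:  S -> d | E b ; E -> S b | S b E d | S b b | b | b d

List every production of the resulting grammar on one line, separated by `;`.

S -> d | E b; E -> S b E' | b E''; E' -> eps | E d | b; E'' -> eps | d

E has alternatives sharing prefix 'S b': factor to E → S b E' with E' → ε | E d | b.
E has alternatives sharing prefix 'b': factor to E → b E'' with E'' → ε | d.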